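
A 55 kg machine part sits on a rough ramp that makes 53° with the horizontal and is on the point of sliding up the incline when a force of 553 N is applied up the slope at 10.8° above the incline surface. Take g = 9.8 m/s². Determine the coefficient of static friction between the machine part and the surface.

On the verge of sliding up the incline, friction is at its maximum μN and acts down the slope.
Perpendicular to incline: N = W cos 53° − P sin 10.8° = 324.4 − 103.6 = 220.8 N.
Along incline: P cos 10.8° − μN = W sin 53° → μ = −(W sin 53° − P cos 10.8°) / N = 0.5107.

μ ≈ 0.511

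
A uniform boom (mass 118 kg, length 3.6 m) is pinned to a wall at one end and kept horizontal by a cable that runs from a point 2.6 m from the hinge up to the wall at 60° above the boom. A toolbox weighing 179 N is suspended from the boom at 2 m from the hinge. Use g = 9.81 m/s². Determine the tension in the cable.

T ≈ 1080 N

Take torques about the hinge: T sin 60° · 2.6 = 118×9.81×1.8 + 179×2 = 2441.6 N·m.
So T = 2441.6 / (0.8660 × 2.6) = 1084.4 N.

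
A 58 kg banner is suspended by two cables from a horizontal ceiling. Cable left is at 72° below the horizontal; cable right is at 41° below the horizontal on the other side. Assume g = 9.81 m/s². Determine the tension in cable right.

T_right ≈ 191 N

Weight W = 58 × 9.81 = 569 N acts straight down.
Horizontal: T_left cos 72° = T_right cos 41°  →  T_left = 2.442 T_right.
Vertical: T_left sin 72° + T_right sin 41° = 569.
Substituting the horizontal relation into the vertical equation gives 2.979 T_right = 569, so T_right = 191 N.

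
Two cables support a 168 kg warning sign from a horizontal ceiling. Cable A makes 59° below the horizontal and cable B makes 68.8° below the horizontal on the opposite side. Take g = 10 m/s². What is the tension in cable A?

T_A ≈ 769 N

Weight W = 168 × 10 = 1680 N acts straight down.
Horizontal: T_A cos 59° = T_B cos 68.8°  →  T_B = 1.424 T_A.
Vertical: T_A sin 59° + T_B sin 68.8° = 1680.
Substituting the horizontal relation into the vertical equation gives 2.185 T_A = 1680, so T_A = 768.9 N.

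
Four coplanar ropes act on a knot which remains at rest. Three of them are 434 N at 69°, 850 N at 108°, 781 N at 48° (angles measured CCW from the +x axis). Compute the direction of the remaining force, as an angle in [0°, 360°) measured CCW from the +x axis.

θ ≈ 257°

Sum the known components: ΣF_x = 415.5 N, ΣF_y = 1794 N.
For equilibrium the remaining force must supply (−ΣF_x, −ΣF_y) = (-415.5, -1794) N.
Magnitude = √((-415.5)² + (-1794)²) = 1841 N; direction = atan2(-1794, -415.5) = 257.0°.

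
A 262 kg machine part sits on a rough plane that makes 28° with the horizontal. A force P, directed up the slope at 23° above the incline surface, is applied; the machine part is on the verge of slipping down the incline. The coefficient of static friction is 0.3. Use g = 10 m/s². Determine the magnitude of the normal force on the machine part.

N ≈ 2050 N

On the verge of sliding down the incline, friction equals μN and acts up the slope.
Perpendicular: N + P sin 23° = W cos 28° = 2313 N.
Along incline: P cos 23° + μN = W sin 28° with W sin 28° = 1230 N.
Solving the pair for P and N: P = 667.3 N, N = 2053 N (and f = μN = 615.8 N).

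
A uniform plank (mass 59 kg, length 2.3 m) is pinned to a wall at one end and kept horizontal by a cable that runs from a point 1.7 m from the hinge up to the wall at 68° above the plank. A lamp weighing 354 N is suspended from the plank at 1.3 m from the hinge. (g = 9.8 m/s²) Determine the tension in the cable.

Take torques about the hinge: T sin 68° · 1.7 = 59×9.8×1.15 + 354×1.3 = 1125.1 N·m.
So T = 1125.1 / (0.9272 × 1.7) = 713.82 N.

T ≈ 714 N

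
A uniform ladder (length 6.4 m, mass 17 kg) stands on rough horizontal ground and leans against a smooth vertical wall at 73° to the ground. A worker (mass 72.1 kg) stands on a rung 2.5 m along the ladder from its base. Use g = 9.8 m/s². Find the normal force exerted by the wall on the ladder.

N_wall ≈ 110 N

Torques about the foot: N_wall · 6.4 sin 73° = 17×9.8×3.2 cos 73° + 72.1×9.8×2.5 cos 73° → N_wall = 109.85 N.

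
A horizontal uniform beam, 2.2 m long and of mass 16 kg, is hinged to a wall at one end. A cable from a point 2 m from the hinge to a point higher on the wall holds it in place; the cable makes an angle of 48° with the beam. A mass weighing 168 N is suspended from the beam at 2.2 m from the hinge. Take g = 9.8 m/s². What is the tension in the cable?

Take torques about the hinge: T sin 48° · 2 = 16×9.8×1.1 + 168×2.2 = 542.08 N·m.
So T = 542.08 / (0.7431 × 2) = 364.72 N.

T ≈ 365 N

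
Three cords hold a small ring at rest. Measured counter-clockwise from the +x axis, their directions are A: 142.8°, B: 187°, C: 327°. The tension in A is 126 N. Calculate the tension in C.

Resolve: ΣF_x = 126 cos 142.8° + T_B cos 187° + T_C cos 327° = 0.
        ΣF_y = 126 sin 142.8° + T_B sin 187° + T_C sin 327° = 0.
The known terms sum to (-100.4, 76.18) N, so -0.9925 T_B + 0.8387 T_C = 100.4 and -0.1219 T_B − 0.5446 T_C = -76.18.
Solving simultaneously: T_B = 14.36 N, T_C = 136.7 N.

T_C ≈ 137 N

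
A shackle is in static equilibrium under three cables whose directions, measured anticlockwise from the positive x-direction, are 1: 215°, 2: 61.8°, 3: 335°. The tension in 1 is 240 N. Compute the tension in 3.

T_3 ≈ 108 N

Resolve: ΣF_x = 240 cos 215° + T_2 cos 61.8° + T_3 cos 335° = 0.
        ΣF_y = 240 sin 215° + T_2 sin 61.8° + T_3 sin 335° = 0.
The known terms sum to (-196.6, -137.7) N, so 0.4726 T_2 + 0.9063 T_3 = 196.6 and 0.8813 T_2 − 0.4226 T_3 = 137.7.
Solving simultaneously: T_2 = 208.2 N, T_3 = 108.4 N.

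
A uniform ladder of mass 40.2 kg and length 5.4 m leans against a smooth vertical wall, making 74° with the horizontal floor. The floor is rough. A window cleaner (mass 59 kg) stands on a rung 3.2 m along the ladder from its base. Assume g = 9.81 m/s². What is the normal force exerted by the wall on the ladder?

N_wall ≈ 155 N

Torques about the foot: N_wall · 5.4 sin 74° = 40.2×9.81×2.7 cos 74° + 59×9.81×3.2 cos 74° → N_wall = 154.89 N.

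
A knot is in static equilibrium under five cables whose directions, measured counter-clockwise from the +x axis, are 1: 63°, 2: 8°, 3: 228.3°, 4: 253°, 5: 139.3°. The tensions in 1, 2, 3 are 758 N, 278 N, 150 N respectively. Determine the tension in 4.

T_4 ≈ 869 N

Resolve: ΣF_x = 758 cos 63° + 278 cos 8° + 150 cos 228.3° + T_4 cos 253° + T_5 cos 139.3° = 0.
        ΣF_y = 758 sin 63° + 278 sin 8° + 150 sin 228.3° + T_4 sin 253° + T_5 sin 139.3° = 0.
The known terms sum to (519.6, 602.1) N, so -0.2924 T_4 − 0.7581 T_5 = -519.6 and -0.9563 T_4 + 0.6521 T_5 = -602.1.
Solving simultaneously: T_4 = 868.6 N, T_5 = 350.5 N.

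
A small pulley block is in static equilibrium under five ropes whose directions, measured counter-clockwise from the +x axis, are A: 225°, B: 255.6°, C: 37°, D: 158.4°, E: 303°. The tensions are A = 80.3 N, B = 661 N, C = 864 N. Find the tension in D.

Resolve: ΣF_x = 80.3 cos 225° + 661 cos 255.6° + 864 cos 37° + T_D cos 158.4° + T_E cos 303° = 0.
        ΣF_y = 80.3 sin 225° + 661 sin 255.6° + 864 sin 37° + T_D sin 158.4° + T_E sin 303° = 0.
The known terms sum to (468.9, -177) N, so -0.9298 T_D + 0.5446 T_E = -468.9 and 0.3681 T_D − 0.8387 T_E = 177.
Solving simultaneously: T_D = 512.3 N, T_E = 13.78 N.

T_D ≈ 512 N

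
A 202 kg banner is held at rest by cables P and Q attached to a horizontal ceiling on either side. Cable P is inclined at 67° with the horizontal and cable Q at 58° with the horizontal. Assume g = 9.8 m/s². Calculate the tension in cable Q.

T_Q ≈ 944 N

Weight W = 202 × 9.8 = 1980 N acts straight down.
Horizontal: T_P cos 67° = T_Q cos 58°  →  T_P = 1.356 T_Q.
Vertical: T_P sin 67° + T_Q sin 58° = 1980.
Substituting the horizontal relation into the vertical equation gives 2.096 T_Q = 1980, so T_Q = 944.3 N.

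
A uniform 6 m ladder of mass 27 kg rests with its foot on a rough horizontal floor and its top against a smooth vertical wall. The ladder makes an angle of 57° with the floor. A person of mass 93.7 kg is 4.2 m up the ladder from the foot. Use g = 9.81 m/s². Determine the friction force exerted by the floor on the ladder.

f ≈ 504 N

Torques about the foot: N_wall · 6 sin 57° = 27×9.81×3 cos 57° + 93.7×9.81×4.2 cos 57° → N_wall = 503.86 N.
ΣF_x = 0: f_floor = N_wall = 503.86 N.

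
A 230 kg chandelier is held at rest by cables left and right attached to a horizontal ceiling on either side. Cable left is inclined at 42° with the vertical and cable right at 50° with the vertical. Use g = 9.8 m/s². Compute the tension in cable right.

Angles from the horizontal: cable left is 90° − 42° = 48°, cable right is 90° − 50° = 40°.
Weight W = 230 × 9.8 = 2254 N acts straight down.
Horizontal: T_left cos 48° = T_right cos 40°  →  T_left = 1.145 T_right.
Vertical: T_left sin 48° + T_right sin 40° = 2254.
Substituting the horizontal relation into the vertical equation gives 1.494 T_right = 2254, so T_right = 1509 N.

T_right ≈ 1510 N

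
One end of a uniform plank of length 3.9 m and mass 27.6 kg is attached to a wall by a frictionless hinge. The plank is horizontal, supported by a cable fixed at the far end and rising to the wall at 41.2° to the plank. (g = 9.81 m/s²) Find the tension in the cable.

Take torques about the hinge: T sin 41.2° · 3.9 = 27.6×9.81×1.95 = 527.97 N·m.
So T = 527.97 / (0.6587 × 3.9) = 205.53 N.

T ≈ 206 N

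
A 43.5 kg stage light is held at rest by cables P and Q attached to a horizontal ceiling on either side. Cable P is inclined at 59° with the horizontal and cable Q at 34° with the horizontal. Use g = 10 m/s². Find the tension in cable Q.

Weight W = 43.5 × 10 = 435 N acts straight down.
Horizontal: T_P cos 59° = T_Q cos 34°  →  T_P = 1.61 T_Q.
Vertical: T_P sin 59° + T_Q sin 34° = 435.
Substituting the horizontal relation into the vertical equation gives 1.939 T_Q = 435, so T_Q = 224.3 N.

T_Q ≈ 224 N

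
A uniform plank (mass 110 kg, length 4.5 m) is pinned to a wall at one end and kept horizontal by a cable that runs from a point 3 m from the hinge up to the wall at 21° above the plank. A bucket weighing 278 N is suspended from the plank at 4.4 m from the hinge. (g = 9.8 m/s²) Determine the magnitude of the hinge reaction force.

Take torques about the hinge: T sin 21° · 3 = 110×9.8×2.25 + 278×4.4 = 3648.7 N·m.
So T = 3648.7 / (0.3584 × 3) = 3393.8 N.
ΣF_x = 0: H_x = T cos 21° = 3168.4 N.
ΣF_y = 0: H_y = (110×9.8 + 278) − T sin 21° = 1356 − 1216.2 = 139.77 N.
|H| = √(H_x² + H_y²) = √((3168.4)² + (139.77)²) = 3171.5 N.

|H| ≈ 3170 N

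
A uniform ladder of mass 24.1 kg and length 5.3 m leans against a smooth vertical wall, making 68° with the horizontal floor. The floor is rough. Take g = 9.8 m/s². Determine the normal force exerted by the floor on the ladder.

N_floor ≈ 236 N

ΣF_y = 0: N_floor = 24.1×9.8 = 236.18 N.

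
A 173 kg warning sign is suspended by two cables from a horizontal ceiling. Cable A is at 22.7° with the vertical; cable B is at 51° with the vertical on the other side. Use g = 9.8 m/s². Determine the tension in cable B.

T_B ≈ 682 N

Angles from the horizontal: cable A is 90° − 22.7° = 67.3°, cable B is 90° − 51° = 39°.
Weight W = 173 × 9.8 = 1695 N acts straight down.
Horizontal: T_A cos 67.3° = T_B cos 39°  →  T_A = 2.014 T_B.
Vertical: T_A sin 67.3° + T_B sin 39° = 1695.
Substituting the horizontal relation into the vertical equation gives 2.487 T_B = 1695, so T_B = 681.7 N.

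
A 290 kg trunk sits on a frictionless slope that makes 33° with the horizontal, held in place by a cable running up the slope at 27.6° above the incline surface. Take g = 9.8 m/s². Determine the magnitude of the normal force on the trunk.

Take axes along and perpendicular to the incline. Weight components: W sin 33° = 1548 N down-slope, W cos 33° = 2384 N into the surface.
Along incline: T cos 27.6° = W sin 33° → T = 1747 N.
Perpendicular: N = W cos 33° − T sin 27.6° = 1574 N.

N ≈ 1570 N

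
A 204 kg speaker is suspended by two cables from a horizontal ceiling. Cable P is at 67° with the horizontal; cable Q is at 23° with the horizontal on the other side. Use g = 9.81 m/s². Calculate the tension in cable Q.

T_Q ≈ 782 N

Weight W = 204 × 9.81 = 2001 N acts straight down.
Horizontal: T_P cos 67° = T_Q cos 23°  →  T_P = 2.356 T_Q.
Vertical: T_P sin 67° + T_Q sin 23° = 2001.
Substituting the horizontal relation into the vertical equation gives 2.559 T_Q = 2001, so T_Q = 781.9 N.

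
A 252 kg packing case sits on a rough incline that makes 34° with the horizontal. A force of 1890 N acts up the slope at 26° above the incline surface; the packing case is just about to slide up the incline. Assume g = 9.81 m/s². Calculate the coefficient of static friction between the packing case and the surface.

μ ≈ 0.259

On the verge of sliding up the incline, friction is at its maximum μN and acts down the slope.
Perpendicular to incline: N = W cos 34° − P sin 26° = 2049 − 828.5 = 1221 N.
Along incline: P cos 26° − μN = W sin 34° → μ = −(W sin 34° − P cos 26°) / N = 0.2591.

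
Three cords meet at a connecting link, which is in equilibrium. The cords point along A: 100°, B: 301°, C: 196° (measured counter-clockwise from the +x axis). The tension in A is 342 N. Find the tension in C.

T_C ≈ 127 N

Resolve: ΣF_x = 342 cos 100° + T_B cos 301° + T_C cos 196° = 0.
        ΣF_y = 342 sin 100° + T_B sin 301° + T_C sin 196° = 0.
The known terms sum to (-59.39, 336.8) N, so 0.5150 T_B − 0.9613 T_C = 59.39 and -0.8572 T_B − 0.2756 T_C = -336.8.
Solving simultaneously: T_B = 352.1 N, T_C = 126.9 N.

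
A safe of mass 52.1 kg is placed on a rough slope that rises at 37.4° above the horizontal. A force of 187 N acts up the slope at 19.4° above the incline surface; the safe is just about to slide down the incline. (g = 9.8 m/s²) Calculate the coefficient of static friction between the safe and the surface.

μ ≈ 0.389

On the verge of sliding down the incline, friction is at its maximum μN and acts up the slope.
Perpendicular to incline: N = W cos 37.4° − P sin 19.4° = 405.6 − 62.11 = 343.5 N.
Along incline: P cos 19.4° + μN = W sin 37.4° → μ = (W sin 37.4° − P cos 19.4°) / N = 0.3893.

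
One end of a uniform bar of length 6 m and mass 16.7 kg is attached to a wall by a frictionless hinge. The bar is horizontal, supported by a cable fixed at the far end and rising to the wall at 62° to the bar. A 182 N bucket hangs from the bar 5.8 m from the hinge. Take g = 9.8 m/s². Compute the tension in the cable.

Take torques about the hinge: T sin 62° · 6 = 16.7×9.8×3 + 182×5.8 = 1546.6 N·m.
So T = 1546.6 / (0.8829 × 6) = 291.94 N.

T ≈ 292 N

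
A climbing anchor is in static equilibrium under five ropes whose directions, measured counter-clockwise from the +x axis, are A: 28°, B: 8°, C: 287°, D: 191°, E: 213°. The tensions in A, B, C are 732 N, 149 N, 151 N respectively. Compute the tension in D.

Resolve: ΣF_x = 732 cos 28° + 149 cos 8° + 151 cos 287° + T_D cos 191° + T_E cos 213° = 0.
        ΣF_y = 732 sin 28° + 149 sin 8° + 151 sin 287° + T_D sin 191° + T_E sin 213° = 0.
The known terms sum to (838, 220) N, so -0.9816 T_D − 0.8387 T_E = -838 and -0.1908 T_D − 0.5446 T_E = -220.
Solving simultaneously: T_D = 725.9 N, T_E = 149.6 N.

T_D ≈ 726 N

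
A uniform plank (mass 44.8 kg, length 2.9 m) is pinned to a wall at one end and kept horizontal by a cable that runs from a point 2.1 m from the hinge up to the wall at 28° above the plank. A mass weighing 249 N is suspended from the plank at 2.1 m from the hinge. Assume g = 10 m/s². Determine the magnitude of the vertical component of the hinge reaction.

|H_y| ≈ 139 N

Take torques about the hinge: T sin 28° · 2.1 = 44.8×10×1.45 + 249×2.1 = 1172.5 N·m.
So T = 1172.5 / (0.4695 × 2.1) = 1189.3 N.
ΣF_y = 0: H_y = (44.8×10 + 249) − T sin 28° = 697 − 558.33 = 138.67 N.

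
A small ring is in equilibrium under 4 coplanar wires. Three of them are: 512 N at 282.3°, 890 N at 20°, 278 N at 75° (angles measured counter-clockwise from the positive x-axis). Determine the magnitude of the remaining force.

Sum the known components: ΣF_x = 1017 N, ΣF_y = 72.68 N.
For equilibrium the remaining force must supply (−ΣF_x, −ΣF_y) = (-1017, -72.68) N.
Magnitude = √((-1017)² + (-72.68)²) = 1020 N; direction = atan2(-72.68, -1017) = 184.1°.

F ≈ 1020 N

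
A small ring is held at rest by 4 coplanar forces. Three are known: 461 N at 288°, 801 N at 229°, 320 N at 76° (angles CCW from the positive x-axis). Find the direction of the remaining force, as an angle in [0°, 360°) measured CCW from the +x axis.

Sum the known components: ΣF_x = -305.6 N, ΣF_y = -732.5 N.
For equilibrium the remaining force must supply (−ΣF_x, −ΣF_y) = (305.6, 732.5) N.
Magnitude = √((305.6)² + (732.5)²) = 793.7 N; direction = atan2(732.5, 305.6) = 67.4°.

θ ≈ 67.4°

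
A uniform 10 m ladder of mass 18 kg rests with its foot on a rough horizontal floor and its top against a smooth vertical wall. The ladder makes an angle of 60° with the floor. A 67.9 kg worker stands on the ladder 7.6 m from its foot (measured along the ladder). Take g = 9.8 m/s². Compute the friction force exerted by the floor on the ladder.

Torques about the foot: N_wall · 10 sin 60° = 18×9.8×5 cos 60° + 67.9×9.8×7.6 cos 60° → N_wall = 342.9 N.
ΣF_x = 0: f_floor = N_wall = 342.9 N.

f ≈ 343 N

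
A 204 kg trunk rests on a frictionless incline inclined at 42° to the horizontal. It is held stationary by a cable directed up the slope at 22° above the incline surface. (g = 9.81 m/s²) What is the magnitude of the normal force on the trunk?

Take axes along and perpendicular to the incline. Weight components: W sin 42° = 1339 N down-slope, W cos 42° = 1487 N into the surface.
Along incline: T cos 22° = W sin 42° → T = 1444 N.
Perpendicular: N = W cos 42° − T sin 22° = 946.2 N.

N ≈ 946 N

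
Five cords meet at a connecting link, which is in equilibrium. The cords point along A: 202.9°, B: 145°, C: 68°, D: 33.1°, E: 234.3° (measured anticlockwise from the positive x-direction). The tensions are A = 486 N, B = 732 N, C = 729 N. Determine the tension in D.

Resolve: ΣF_x = 486 cos 202.9° + 732 cos 145° + 729 cos 68° + T_D cos 33.1° + T_E cos 234.3° = 0.
        ΣF_y = 486 sin 202.9° + 732 sin 145° + 729 sin 68° + T_D sin 33.1° + T_E sin 234.3° = 0.
The known terms sum to (-774.2, 906.7) N, so 0.8377 T_D − 0.5835 T_E = 774.2 and 0.5461 T_D − 0.8121 T_E = -906.7.
Solving simultaneously: T_D = 3202 N, T_E = 3270 N.

T_D ≈ 3200 N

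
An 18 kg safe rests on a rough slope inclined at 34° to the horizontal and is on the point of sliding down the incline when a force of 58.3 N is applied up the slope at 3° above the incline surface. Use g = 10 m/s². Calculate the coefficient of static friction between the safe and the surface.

μ ≈ 0.290

On the verge of sliding down the incline, friction is at its maximum μN and acts up the slope.
Perpendicular to incline: N = W cos 34° − P sin 3° = 149.2 − 3.051 = 146.2 N.
Along incline: P cos 3° + μN = W sin 34° → μ = (W sin 34° − P cos 3°) / N = 0.2903.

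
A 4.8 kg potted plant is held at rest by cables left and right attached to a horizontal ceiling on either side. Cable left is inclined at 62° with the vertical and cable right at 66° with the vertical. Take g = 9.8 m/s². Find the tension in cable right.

T_right ≈ 52.7 N

Angles from the horizontal: cable left is 90° − 62° = 28°, cable right is 90° − 66° = 24°.
Weight W = 4.8 × 9.8 = 47.04 N acts straight down.
Horizontal: T_left cos 28° = T_right cos 24°  →  T_left = 1.035 T_right.
Vertical: T_left sin 28° + T_right sin 24° = 47.04.
Substituting the horizontal relation into the vertical equation gives 0.8925 T_right = 47.04, so T_right = 52.71 N.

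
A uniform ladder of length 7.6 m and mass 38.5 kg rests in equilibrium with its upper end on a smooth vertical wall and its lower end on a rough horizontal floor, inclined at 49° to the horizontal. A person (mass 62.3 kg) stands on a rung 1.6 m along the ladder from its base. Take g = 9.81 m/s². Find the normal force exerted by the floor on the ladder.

ΣF_y = 0: N_floor = 38.5×9.81 + 62.3×9.81 = 988.85 N.

N_floor ≈ 989 N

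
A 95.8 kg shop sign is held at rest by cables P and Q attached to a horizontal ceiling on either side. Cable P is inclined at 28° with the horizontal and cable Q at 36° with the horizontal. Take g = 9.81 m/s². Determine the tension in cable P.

T_P ≈ 846 N

Weight W = 95.8 × 9.81 = 939.8 N acts straight down.
Horizontal: T_P cos 28° = T_Q cos 36°  →  T_Q = 1.091 T_P.
Vertical: T_P sin 28° + T_Q sin 36° = 939.8.
Substituting the horizontal relation into the vertical equation gives 1.111 T_P = 939.8, so T_P = 845.9 N.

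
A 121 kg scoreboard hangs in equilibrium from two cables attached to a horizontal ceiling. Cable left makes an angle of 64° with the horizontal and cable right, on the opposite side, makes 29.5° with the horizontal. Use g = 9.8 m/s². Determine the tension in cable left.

Weight W = 121 × 9.8 = 1186 N acts straight down.
Horizontal: T_left cos 64° = T_right cos 29.5°  →  T_right = 0.5037 T_left.
Vertical: T_left sin 64° + T_right sin 29.5° = 1186.
Substituting the horizontal relation into the vertical equation gives 1.147 T_left = 1186, so T_left = 1034 N.

T_left ≈ 1030 N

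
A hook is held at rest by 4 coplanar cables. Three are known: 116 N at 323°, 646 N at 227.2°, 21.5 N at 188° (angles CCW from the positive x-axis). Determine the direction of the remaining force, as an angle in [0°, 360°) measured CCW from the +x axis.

θ ≈ 56.1°

Sum the known components: ΣF_x = -367.6 N, ΣF_y = -546.8 N.
For equilibrium the remaining force must supply (−ΣF_x, −ΣF_y) = (367.6, 546.8) N.
Magnitude = √((367.6)² + (546.8)²) = 658.9 N; direction = atan2(546.8, 367.6) = 56.1°.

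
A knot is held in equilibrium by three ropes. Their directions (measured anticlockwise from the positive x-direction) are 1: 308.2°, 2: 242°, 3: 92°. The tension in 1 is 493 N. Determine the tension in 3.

Resolve: ΣF_x = 493 cos 308.2° + T_2 cos 242° + T_3 cos 92° = 0.
        ΣF_y = 493 sin 308.2° + T_2 sin 242° + T_3 sin 92° = 0.
The known terms sum to (304.9, -387.4) N, so -0.4695 T_2 − 0.0349 T_3 = -304.9 and -0.8829 T_2 + 0.9994 T_3 = 387.4.
Solving simultaneously: T_2 = 582.3 N, T_3 = 902.2 N.

T_3 ≈ 902 N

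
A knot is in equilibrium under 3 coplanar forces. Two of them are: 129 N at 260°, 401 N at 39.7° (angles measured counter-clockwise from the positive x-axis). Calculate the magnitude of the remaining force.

F ≈ 314 N

Sum the known components: ΣF_x = 286.1 N, ΣF_y = 129.1 N.
For equilibrium the remaining force must supply (−ΣF_x, −ΣF_y) = (-286.1, -129.1) N.
Magnitude = √((-286.1)² + (-129.1)²) = 313.9 N; direction = atan2(-129.1, -286.1) = 204.3°.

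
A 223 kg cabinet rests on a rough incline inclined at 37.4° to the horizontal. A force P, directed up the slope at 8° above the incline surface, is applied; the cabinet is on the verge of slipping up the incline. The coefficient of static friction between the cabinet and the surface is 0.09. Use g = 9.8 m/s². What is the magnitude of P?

On the verge of sliding up the incline, friction equals μN and acts down the slope.
Perpendicular: N + P sin 8° = W cos 37.4° = 1736 N.
Along incline: P cos 8° = W sin 37.4° + μN  with W sin 37.4° = 1327 N.
Solving the pair for P and N: P = 1479 N, N = 1530 N (and f = μN = 137.7 N).

P ≈ 1480 N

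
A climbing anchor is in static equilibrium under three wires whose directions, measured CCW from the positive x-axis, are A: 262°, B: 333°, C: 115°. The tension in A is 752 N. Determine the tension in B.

Resolve: ΣF_x = 752 cos 262° + T_B cos 333° + T_C cos 115° = 0.
        ΣF_y = 752 sin 262° + T_B sin 333° + T_C sin 115° = 0.
The known terms sum to (-104.7, -744.7) N, so 0.8910 T_B − 0.4226 T_C = 104.7 and -0.4540 T_B + 0.9063 T_C = 744.7.
Solving simultaneously: T_B = 665.2 N, T_C = 1155 N.

T_B ≈ 665 N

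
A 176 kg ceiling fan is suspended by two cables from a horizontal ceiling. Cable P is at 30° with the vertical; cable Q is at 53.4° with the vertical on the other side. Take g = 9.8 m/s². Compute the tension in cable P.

T_P ≈ 1390 N

Angles from the horizontal: cable P is 90° − 30° = 60°, cable Q is 90° − 53.4° = 36.6°.
Weight W = 176 × 9.8 = 1725 N acts straight down.
Horizontal: T_P cos 60° = T_Q cos 36.6°  →  T_Q = 0.6228 T_P.
Vertical: T_P sin 60° + T_Q sin 36.6° = 1725.
Substituting the horizontal relation into the vertical equation gives 1.237 T_P = 1725, so T_P = 1394 N.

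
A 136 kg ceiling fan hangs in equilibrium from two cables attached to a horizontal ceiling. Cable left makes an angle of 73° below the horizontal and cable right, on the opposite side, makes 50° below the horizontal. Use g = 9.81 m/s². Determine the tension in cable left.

Weight W = 136 × 9.81 = 1334 N acts straight down.
Horizontal: T_left cos 73° = T_right cos 50°  →  T_right = 0.4548 T_left.
Vertical: T_left sin 73° + T_right sin 50° = 1334.
Substituting the horizontal relation into the vertical equation gives 1.305 T_left = 1334, so T_left = 1023 N.

T_left ≈ 1020 N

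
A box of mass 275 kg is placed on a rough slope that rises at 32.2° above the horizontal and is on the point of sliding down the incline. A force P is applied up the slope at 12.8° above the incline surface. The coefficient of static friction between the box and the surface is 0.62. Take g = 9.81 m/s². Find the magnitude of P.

On the verge of sliding down the incline, friction equals μN and acts up the slope.
Perpendicular: N + P sin 12.8° = W cos 32.2° = 2283 N.
Along incline: P cos 12.8° + μN = W sin 32.2° with W sin 32.2° = 1438 N.
Solving the pair for P and N: P = 26.52 N, N = 2277 N (and f = μN = 1412 N).

P ≈ 26.5 N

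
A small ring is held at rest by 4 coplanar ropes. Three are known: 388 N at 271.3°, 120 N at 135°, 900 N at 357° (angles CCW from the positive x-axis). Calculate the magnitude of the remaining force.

Sum the known components: ΣF_x = 822.7 N, ΣF_y = -350.1 N.
For equilibrium the remaining force must supply (−ΣF_x, −ΣF_y) = (-822.7, 350.1) N.
Magnitude = √((-822.7)² + (350.1)²) = 894.1 N; direction = atan2(350.1, -822.7) = 156.9°.

F ≈ 894 N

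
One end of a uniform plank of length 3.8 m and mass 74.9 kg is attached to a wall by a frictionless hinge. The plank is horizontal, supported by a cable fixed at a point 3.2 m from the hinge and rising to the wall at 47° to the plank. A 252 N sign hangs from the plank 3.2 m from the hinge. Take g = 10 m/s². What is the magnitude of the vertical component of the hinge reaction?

Take torques about the hinge: T sin 47° · 3.2 = 74.9×10×1.9 + 252×3.2 = 2229.5 N·m.
So T = 2229.5 / (0.7314 × 3.2) = 952.64 N.
ΣF_y = 0: H_y = (74.9×10 + 252) − T sin 47° = 1001 − 696.72 = 304.28 N.

|H_y| ≈ 304 N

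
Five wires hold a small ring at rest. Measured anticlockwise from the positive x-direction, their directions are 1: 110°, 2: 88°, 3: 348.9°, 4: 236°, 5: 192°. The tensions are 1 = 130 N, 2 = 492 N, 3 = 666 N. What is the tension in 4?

T_4 ≈ 496 N

Resolve: ΣF_x = 130 cos 110° + 492 cos 88° + 666 cos 348.9° + T_4 cos 236° + T_5 cos 192° = 0.
        ΣF_y = 130 sin 110° + 492 sin 88° + 666 sin 348.9° + T_4 sin 236° + T_5 sin 192° = 0.
The known terms sum to (626.2, 485.6) N, so -0.5592 T_4 − 0.9781 T_5 = -626.2 and -0.8290 T_4 − 0.2079 T_5 = -485.6.
Solving simultaneously: T_4 = 496.4 N, T_5 = 356.5 N.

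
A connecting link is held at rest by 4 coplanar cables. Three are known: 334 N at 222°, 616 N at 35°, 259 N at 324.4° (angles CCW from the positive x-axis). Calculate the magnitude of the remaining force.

F ≈ 467 N

Sum the known components: ΣF_x = 467 N, ΣF_y = -20.94 N.
For equilibrium the remaining force must supply (−ΣF_x, −ΣF_y) = (-467, 20.94) N.
Magnitude = √((-467)² + (20.94)²) = 467.4 N; direction = atan2(20.94, -467) = 177.4°.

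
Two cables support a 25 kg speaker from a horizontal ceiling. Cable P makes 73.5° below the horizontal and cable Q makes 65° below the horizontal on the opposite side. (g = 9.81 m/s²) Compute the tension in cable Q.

Weight W = 25 × 9.81 = 245.2 N acts straight down.
Horizontal: T_P cos 73.5° = T_Q cos 65°  →  T_P = 1.488 T_Q.
Vertical: T_P sin 73.5° + T_Q sin 65° = 245.2.
Substituting the horizontal relation into the vertical equation gives 2.333 T_Q = 245.2, so T_Q = 105.1 N.

T_Q ≈ 105 N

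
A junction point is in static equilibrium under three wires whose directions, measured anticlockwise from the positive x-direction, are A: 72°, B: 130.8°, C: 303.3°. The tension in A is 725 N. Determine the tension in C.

T_C ≈ 4750 N

Resolve: ΣF_x = 725 cos 72° + T_B cos 130.8° + T_C cos 303.3° = 0.
        ΣF_y = 725 sin 72° + T_B sin 130.8° + T_C sin 303.3° = 0.
The known terms sum to (224, 689.5) N, so -0.6534 T_B + 0.5490 T_C = -224 and 0.7570 T_B − 0.8358 T_C = -689.5.
Solving simultaneously: T_B = 4335 N, T_C = 4751 N.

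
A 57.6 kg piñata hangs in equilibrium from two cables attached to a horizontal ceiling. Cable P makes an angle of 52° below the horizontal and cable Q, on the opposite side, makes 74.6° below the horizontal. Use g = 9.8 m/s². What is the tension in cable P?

T_P ≈ 187 N

Weight W = 57.6 × 9.8 = 564.5 N acts straight down.
Horizontal: T_P cos 52° = T_Q cos 74.6°  →  T_Q = 2.318 T_P.
Vertical: T_P sin 52° + T_Q sin 74.6° = 564.5.
Substituting the horizontal relation into the vertical equation gives 3.023 T_P = 564.5, so T_P = 186.7 N.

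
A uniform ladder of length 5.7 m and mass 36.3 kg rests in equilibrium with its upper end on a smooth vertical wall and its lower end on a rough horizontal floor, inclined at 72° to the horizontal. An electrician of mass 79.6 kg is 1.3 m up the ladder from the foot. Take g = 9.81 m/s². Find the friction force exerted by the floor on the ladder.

Torques about the foot: N_wall · 5.7 sin 72° = 36.3×9.81×2.85 cos 72° + 79.6×9.81×1.3 cos 72° → N_wall = 115.72 N.
ΣF_x = 0: f_floor = N_wall = 115.72 N.

f ≈ 116 N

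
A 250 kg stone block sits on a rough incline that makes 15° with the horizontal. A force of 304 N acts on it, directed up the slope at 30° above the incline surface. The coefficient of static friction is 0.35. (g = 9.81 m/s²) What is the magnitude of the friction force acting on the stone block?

Axes along / perpendicular to the incline. W sin 15° = 634.8 N down-slope; W cos 15° = 2369 N into the surface.
Perpendicular: N = W cos 15° − P sin 30° = 2369 − 152 = 2217 N.
Along incline: P cos 30° + f = W sin 15° (friction acts up-slope) → f = 634.8 − 263.3 = 371.5 N.
|f| = 371.5 N ≤ μN = 775.9 N, so the stone block is indeed static.

f ≈ 371 N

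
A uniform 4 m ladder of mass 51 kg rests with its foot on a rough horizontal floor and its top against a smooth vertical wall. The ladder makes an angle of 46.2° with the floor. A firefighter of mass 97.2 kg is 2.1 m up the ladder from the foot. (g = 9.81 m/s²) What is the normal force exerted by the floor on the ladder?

N_floor ≈ 1450 N

ΣF_y = 0: N_floor = 51×9.81 + 97.2×9.81 = 1453.8 N.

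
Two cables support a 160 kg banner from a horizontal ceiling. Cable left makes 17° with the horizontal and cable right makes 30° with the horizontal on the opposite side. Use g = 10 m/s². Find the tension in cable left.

Weight W = 160 × 10 = 1600 N acts straight down.
Horizontal: T_left cos 17° = T_right cos 30°  →  T_right = 1.104 T_left.
Vertical: T_left sin 17° + T_right sin 30° = 1600.
Substituting the horizontal relation into the vertical equation gives 0.8445 T_left = 1600, so T_left = 1895 N.

T_left ≈ 1890 N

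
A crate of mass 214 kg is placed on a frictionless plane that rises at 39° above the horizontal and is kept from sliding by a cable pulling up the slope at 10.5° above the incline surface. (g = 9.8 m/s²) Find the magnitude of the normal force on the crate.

Take axes along and perpendicular to the incline. Weight components: W sin 39° = 1320 N down-slope, W cos 39° = 1630 N into the surface.
Along incline: T cos 10.5° = W sin 39° → T = 1342 N.
Perpendicular: N = W cos 39° − T sin 10.5° = 1385 N.

N ≈ 1390 N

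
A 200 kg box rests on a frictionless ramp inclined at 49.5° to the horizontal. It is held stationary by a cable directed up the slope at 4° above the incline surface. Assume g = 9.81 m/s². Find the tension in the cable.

Take axes along and perpendicular to the incline. Weight components: W sin 49.5° = 1492 N down-slope, W cos 49.5° = 1274 N into the surface.
Along incline: T cos 4° = W sin 49.5° → T = 1496 N.
Perpendicular: N = W cos 49.5° − T sin 4° = 1170 N.

T ≈ 1500 N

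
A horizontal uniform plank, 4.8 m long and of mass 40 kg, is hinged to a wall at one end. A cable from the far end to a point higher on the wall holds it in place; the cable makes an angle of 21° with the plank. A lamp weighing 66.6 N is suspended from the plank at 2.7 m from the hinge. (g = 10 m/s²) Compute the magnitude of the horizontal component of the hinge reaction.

Take torques about the hinge: T sin 21° · 4.8 = 40×10×2.4 + 66.6×2.7 = 1139.8 N·m.
So T = 1139.8 / (0.3584 × 4.8) = 662.62 N.
ΣF_x = 0: H_x = T cos 21° = 618.61 N.

H_x ≈ 619 N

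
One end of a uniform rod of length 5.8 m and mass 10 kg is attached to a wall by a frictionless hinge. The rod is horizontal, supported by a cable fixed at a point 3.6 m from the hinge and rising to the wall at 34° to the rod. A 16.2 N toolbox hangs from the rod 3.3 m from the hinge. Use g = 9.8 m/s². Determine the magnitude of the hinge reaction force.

Take torques about the hinge: T sin 34° · 3.6 = 10×9.8×2.9 + 16.2×3.3 = 337.66 N·m.
So T = 337.66 / (0.5592 × 3.6) = 167.73 N.
ΣF_x = 0: H_x = T cos 34° = 139.06 N.
ΣF_y = 0: H_y = (10×9.8 + 16.2) − T sin 34° = 114.2 − 93.794 = 20.406 N.
|H| = √(H_x² + H_y²) = √((139.06)² + (20.406)²) = 140.55 N.

|H| ≈ 141 N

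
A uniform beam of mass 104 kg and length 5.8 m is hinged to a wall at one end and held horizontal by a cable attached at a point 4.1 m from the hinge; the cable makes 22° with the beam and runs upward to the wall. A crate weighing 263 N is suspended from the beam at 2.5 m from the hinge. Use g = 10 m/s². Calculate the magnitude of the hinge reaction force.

Take torques about the hinge: T sin 22° · 4.1 = 104×10×2.9 + 263×2.5 = 3673.5 N·m.
So T = 3673.5 / (0.3746 × 4.1) = 2391.8 N.
ΣF_x = 0: H_x = T cos 22° = 2217.6 N.
ΣF_y = 0: H_y = (104×10 + 263) − T sin 22° = 1303 − 895.98 = 407.02 N.
|H| = √(H_x² + H_y²) = √((2217.6)² + (407.02)²) = 2254.7 N.

|H| ≈ 2250 N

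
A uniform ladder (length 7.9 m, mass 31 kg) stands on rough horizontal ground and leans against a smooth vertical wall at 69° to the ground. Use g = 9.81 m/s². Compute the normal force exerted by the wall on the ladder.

N_wall ≈ 58.4 N

Torques about the foot: N_wall · 7.9 sin 69° = 31×9.81×3.95 cos 69° → N_wall = 58.368 N.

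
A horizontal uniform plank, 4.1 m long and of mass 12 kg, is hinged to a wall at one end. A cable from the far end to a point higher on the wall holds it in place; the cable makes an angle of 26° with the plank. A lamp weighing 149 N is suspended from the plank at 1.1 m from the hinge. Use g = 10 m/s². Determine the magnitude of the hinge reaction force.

|H| ≈ 266 N

Take torques about the hinge: T sin 26° · 4.1 = 12×10×2.05 + 149×1.1 = 409.9 N·m.
So T = 409.9 / (0.4384 × 4.1) = 228.06 N.
ΣF_x = 0: H_x = T cos 26° = 204.98 N.
ΣF_y = 0: H_y = (12×10 + 149) − T sin 26° = 269 − 99.976 = 169.02 N.
|H| = √(H_x² + H_y²) = √((204.98)² + (169.02)²) = 265.68 N.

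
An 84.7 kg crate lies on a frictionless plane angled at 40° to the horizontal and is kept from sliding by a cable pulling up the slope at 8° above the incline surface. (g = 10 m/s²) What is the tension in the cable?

T ≈ 550 N

Take axes along and perpendicular to the incline. Weight components: W sin 40° = 544.4 N down-slope, W cos 40° = 648.8 N into the surface.
Along incline: T cos 8° = W sin 40° → T = 549.8 N.
Perpendicular: N = W cos 40° − T sin 8° = 572.3 N.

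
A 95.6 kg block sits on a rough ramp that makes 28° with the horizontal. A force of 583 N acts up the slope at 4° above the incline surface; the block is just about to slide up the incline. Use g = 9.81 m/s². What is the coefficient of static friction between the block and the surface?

μ ≈ 0.179

On the verge of sliding up the incline, friction is at its maximum μN and acts down the slope.
Perpendicular to incline: N = W cos 28° − P sin 4° = 828.1 − 40.67 = 787.4 N.
Along incline: P cos 4° − μN = W sin 28° → μ = −(W sin 28° − P cos 4°) / N = 0.1794.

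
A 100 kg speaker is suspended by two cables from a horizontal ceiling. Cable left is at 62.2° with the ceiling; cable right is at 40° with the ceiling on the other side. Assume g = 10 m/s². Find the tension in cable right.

Weight W = 100 × 10 = 1000 N acts straight down.
Horizontal: T_left cos 62.2° = T_right cos 40°  →  T_left = 1.643 T_right.
Vertical: T_left sin 62.2° + T_right sin 40° = 1000.
Substituting the horizontal relation into the vertical equation gives 2.096 T_right = 1000, so T_right = 477.2 N.

T_right ≈ 477 N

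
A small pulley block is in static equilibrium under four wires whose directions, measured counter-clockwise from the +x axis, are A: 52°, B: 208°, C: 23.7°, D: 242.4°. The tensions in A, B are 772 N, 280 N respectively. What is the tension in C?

T_C ≈ 30.1 N

Resolve: ΣF_x = 772 cos 52° + 280 cos 208° + T_C cos 23.7° + T_D cos 242.4° = 0.
        ΣF_y = 772 sin 52° + 280 sin 208° + T_C sin 23.7° + T_D sin 242.4° = 0.
The known terms sum to (228.1, 476.9) N, so 0.9157 T_C − 0.4633 T_D = -228.1 and 0.4019 T_C − 0.8862 T_D = -476.9.
Solving simultaneously: T_C = 30.12 N, T_D = 551.8 N.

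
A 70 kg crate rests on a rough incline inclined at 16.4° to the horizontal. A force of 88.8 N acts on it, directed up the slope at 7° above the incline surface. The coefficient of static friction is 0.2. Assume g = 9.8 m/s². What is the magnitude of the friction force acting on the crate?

Axes along / perpendicular to the incline. W sin 16.4° = 193.7 N down-slope; W cos 16.4° = 658.1 N into the surface.
Perpendicular: N = W cos 16.4° − P sin 7° = 658.1 − 10.82 = 647.3 N.
Along incline: P cos 7° + f = W sin 16.4° (friction acts up-slope) → f = 193.7 − 88.14 = 105.5 N.
|f| = 105.5 N ≤ μN = 129.5 N, so the crate is indeed static.

f ≈ 106 N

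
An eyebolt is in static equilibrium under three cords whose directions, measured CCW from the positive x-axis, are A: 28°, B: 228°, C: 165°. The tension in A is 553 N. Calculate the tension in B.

T_B ≈ 423 N

Resolve: ΣF_x = 553 cos 28° + T_B cos 228° + T_C cos 165° = 0.
        ΣF_y = 553 sin 28° + T_B sin 228° + T_C sin 165° = 0.
The known terms sum to (488.3, 259.6) N, so -0.6691 T_B − 0.9659 T_C = -488.3 and -0.7431 T_B + 0.2588 T_C = -259.6.
Solving simultaneously: T_B = 423.3 N, T_C = 212.3 N.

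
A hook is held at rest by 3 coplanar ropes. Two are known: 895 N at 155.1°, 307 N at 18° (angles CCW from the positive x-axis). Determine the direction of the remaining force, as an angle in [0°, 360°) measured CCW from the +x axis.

θ ≈ 318°

Sum the known components: ΣF_x = -519.8 N, ΣF_y = 471.7 N.
For equilibrium the remaining force must supply (−ΣF_x, −ΣF_y) = (519.8, -471.7) N.
Magnitude = √((519.8)² + (-471.7)²) = 701.9 N; direction = atan2(-471.7, 519.8) = 317.8°.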